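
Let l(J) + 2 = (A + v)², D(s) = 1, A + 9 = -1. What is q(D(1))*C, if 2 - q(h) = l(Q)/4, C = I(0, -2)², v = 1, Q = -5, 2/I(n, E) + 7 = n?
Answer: -71/49 ≈ -1.4490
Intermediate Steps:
A = -10 (A = -9 - 1 = -10)
I(n, E) = 2/(-7 + n)
C = 4/49 (C = (2/(-7 + 0))² = (2/(-7))² = (2*(-⅐))² = (-2/7)² = 4/49 ≈ 0.081633)
l(J) = 79 (l(J) = -2 + (-10 + 1)² = -2 + (-9)² = -2 + 81 = 79)
q(h) = -71/4 (q(h) = 2 - 79/4 = -71/4)
q(D(1))*C = -71/4*4/49 = -71/49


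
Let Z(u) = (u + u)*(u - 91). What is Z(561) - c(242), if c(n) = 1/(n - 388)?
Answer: 76991641/146 ≈ 5.2734e+5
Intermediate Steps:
Z(u) = 2*u*(-91 + u) (Z(u) = (2*u)*(-91 + u) = 2*u*(-91 + u))
c(n) = 1/(-388 + n)
Z(561) - c(242) = 2*561*(-91 + 561) - 1/(-388 + 242) = 2*561*470 - 1/(-146) = 527340 - 1*(-1/146) = 527340 + 1/146 = 76991641/146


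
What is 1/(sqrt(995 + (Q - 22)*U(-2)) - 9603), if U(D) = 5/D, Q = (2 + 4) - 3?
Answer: -6402/61477711 - sqrt(4170)/184433133 ≈ -0.00010449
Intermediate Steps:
Q = 3 (Q = 6 - 3 = 3)
1/(sqrt(995 + (Q - 22)*U(-2)) - 9603) = 1/(sqrt(995 + (3 - 22)*(5/(-2))) - 9603) = 1/(sqrt(995 - 95*(-1)/2) - 9603) = 1/(sqrt(995 - 19*(-5/2)) - 9603) = 1/(sqrt(995 + 95/2) - 9603) = 1/(sqrt(2085/2) - 9603) = 1/(sqrt(4170)/2 - 9603) = 1/(-9603 + sqrt(4170)/2)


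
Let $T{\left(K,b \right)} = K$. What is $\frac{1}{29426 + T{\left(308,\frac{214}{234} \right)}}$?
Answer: $\frac{1}{29734} \approx 3.3632 \cdot 10^{-5}$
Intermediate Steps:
$\frac{1}{29426 + T{\left(308,\frac{214}{234} \right)}} = \frac{1}{29426 + 308} = \frac{1}{29734}$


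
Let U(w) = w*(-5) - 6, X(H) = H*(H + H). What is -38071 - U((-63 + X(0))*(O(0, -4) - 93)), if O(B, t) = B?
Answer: -8770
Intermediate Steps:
X(H) = 2*H**2 (X(H) = H*(2*H) = 2*H**2)
U(w) = -6 - 5*w (U(w) = -5*w - 6 = -6 - 5*w)
-38071 - U((-63 + X(0))*(O(0, -4) - 93)) = -38071 - (-6 - 5*(-63 + 2*0**2)*(0 - 93)) = -38071 - (-6 - 5*(-63 + 2*0)*(-93)) = -38071 - (-6 - 5*(-63 + 0)*(-93)) = -38071 - (-6 - (-315)*(-93)) = -38071 - (-6 - 5*5859) = -38071 - (-6 - 29295) = -38071 - 1*(-29301) = -38071 + 29301 = -8770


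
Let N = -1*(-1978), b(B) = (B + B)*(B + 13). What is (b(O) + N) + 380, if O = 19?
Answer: 3574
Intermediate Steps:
b(B) = 2*B*(13 + B) (b(B) = (2*B)*(13 + B) = 2*B*(13 + B))
N = 1978
(b(O) + N) + 380 = (2*19*(13 + 19) + 1978) + 380 = (2*19*32 + 1978) + 380 = (1216 + 1978) + 380 = 3194 + 380 = 3574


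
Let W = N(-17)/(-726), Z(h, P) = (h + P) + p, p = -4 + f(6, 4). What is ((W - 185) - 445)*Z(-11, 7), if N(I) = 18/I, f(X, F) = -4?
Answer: 15550884/2057 ≈ 7560.0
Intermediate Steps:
p = -8 (p = -4 - 4 = -8)
Z(h, P) = -8 + P + h (Z(h, P) = (h + P) - 8 = (P + h) - 8 = -8 + P + h)
W = 3/2057 (W = (18/(-17))/(-726) = (18*(-1/17))*(-1/726) = -18/17*(-1/726) = 3/2057 ≈ 0.0014584)
((W - 185) - 445)*Z(-11, 7) = ((3/2057 - 185) - 445)*(-8 + 7 - 11) = (-380542/2057 - 445)*(-12) = -1295907/2057*(-12) = 15550884/2057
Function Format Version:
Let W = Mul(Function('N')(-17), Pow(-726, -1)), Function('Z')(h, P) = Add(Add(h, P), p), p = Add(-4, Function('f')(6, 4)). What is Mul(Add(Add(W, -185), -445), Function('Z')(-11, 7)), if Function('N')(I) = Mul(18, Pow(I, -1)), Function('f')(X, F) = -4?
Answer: Rational(15550884, 2057) ≈ 7560.0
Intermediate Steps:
p = -8 (p = Add(-4, -4) = -8)
Function('Z')(h, P) = Add(-8, P, h) (Function('Z')(h, P) = Add(Add(h, P), -8) = Add(Add(P, h), -8) = Add(-8, P, h))
W = Rational(3, 2057) (W = Mul(Mul(18, Pow(-17, -1)), Pow(-726, -1)) = Mul(Mul(18, Rational(-1, 17)), Rational(-1, 726)) = Mul(Rational(-18, 17), Rational(-1, 726)) = Rational(3, 2057) ≈ 0.0014584)
Mul(Add(Add(W, -185), -445), Function('Z')(-11, 7)) = Mul(Add(Add(Rational(3, 2057), -185), -445), Add(-8, 7, -11)) = Mul(Add(Rational(-380542, 2057), -445), -12) = Mul(Rational(-1295907, 2057), -12) = Rational(15550884, 2057)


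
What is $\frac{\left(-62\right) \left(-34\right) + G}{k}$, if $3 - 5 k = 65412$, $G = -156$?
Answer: $- \frac{9760}{65409} \approx -0.14921$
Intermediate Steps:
$k = - \frac{65409}{5}$ ($k = \frac{3}{5} - \frac{65412}{5} = - \frac{65409}{5} \approx -13082.0$)
$\frac{\left(-62\right) \left(-34\right) + G}{k} = \frac{\left(-62\right) \left(-34\right) - 156}{- \frac{65409}{5}} = \left(2108 - 156\right) \left(- \frac{5}{65409}\right) = 1952 \left(- \frac{5}{65409}\right) = - \frac{9760}{65409}$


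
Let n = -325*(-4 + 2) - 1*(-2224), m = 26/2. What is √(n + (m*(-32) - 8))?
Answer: 35*√2 ≈ 49.497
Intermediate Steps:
m = 13 (m = 26*(½) = 13)
n = 2874 (n = -325*(-2) + 2224 = 650 + 2224 = 2874)
√(n + (m*(-32) - 8)) = √(2874 + (13*(-32) - 8)) = √(2874 + (-416 - 8)) = √(2874 - 424) = √2450 = 35*√2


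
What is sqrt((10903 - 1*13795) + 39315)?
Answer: 3*sqrt(4047) ≈ 190.85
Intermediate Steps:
sqrt((10903 - 1*13795) + 39315) = sqrt((10903 - 13795) + 39315) = sqrt(-2892 + 39315) = sqrt(36423) = 3*sqrt(4047)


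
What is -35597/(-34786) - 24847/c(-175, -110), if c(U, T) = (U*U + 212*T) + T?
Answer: -608207327/250285270 ≈ -2.4301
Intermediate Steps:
c(U, T) = U² + 213*T (c(U, T) = (U² + 212*T) + T = U² + 213*T)
-35597/(-34786) - 24847/c(-175, -110) = -35597/(-34786) - 24847/((-175)² + 213*(-110)) = -35597*(-1/34786) - 24847/(30625 - 23430) = 35597/34786 - 24847/7195 = -608207327/250285270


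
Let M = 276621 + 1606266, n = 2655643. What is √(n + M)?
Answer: √4538530 ≈ 2130.4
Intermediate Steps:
M = 1882887
√(n + M) = √(2655643 + 1882887) = √4538530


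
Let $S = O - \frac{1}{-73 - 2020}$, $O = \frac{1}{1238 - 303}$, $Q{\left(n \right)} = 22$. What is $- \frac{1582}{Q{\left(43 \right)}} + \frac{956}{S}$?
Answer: $\frac{5144235908}{8327} \approx 6.1778 \cdot 10^{5}$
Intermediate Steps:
$O = \frac{1}{935} \approx 0.0010695$
$S = \frac{3028}{1956955}$ ($S = \frac{1}{935} - \frac{1}{-73 - 2020} = \frac{1}{935} - \frac{1}{-2093} = \frac{1}{935} - - \frac{1}{2093} = \frac{1}{935} + \frac{1}{2093} = \frac{3028}{1956955} \approx 0.0015473$)
$- \frac{1582}{Q{\left(43 \right)}} + \frac{956}{S} = - \frac{1582}{22} + \frac{956}{\frac{3028}{1956955}} = \left(-1582\right) \frac{1}{22} + 956 \cdot \frac{1956955}{3028} = - \frac{791}{11} + \frac{467712245}{757} = \frac{5144235908}{8327}$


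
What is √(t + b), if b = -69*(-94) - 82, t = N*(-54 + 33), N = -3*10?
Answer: √7034 ≈ 83.869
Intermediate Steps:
N = -30
t = 630 (t = -30*(-54 + 33) = -30*(-21) = 630)
b = 6404 (b = 6486 - 82 = 6404)
√(t + b) = √(630 + 6404) = √7034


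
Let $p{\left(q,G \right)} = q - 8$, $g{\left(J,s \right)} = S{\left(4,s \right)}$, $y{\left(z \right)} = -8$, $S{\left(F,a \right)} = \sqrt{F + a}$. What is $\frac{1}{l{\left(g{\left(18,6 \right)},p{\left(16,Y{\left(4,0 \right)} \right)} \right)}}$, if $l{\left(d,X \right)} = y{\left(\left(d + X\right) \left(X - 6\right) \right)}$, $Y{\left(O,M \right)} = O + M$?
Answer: $- \frac{1}{8} \approx -0.125$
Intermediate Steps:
$Y{\left(O,M \right)} = M + O$
$g{\left(J,s \right)} = \sqrt{4 + s}$
$p{\left(q,G \right)} = -8 + q$
$l{\left(d,X \right)} = -8$
$\frac{1}{l{\left(g{\left(18,6 \right)},p{\left(16,Y{\left(4,0 \right)} \right)} \right)}} = \frac{1}{-8} = - \frac{1}{8}$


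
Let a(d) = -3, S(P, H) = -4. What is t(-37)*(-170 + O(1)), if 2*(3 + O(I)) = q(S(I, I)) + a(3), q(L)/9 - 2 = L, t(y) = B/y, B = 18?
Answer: 3303/37 ≈ 89.270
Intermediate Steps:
t(y) = 18/y
q(L) = 18 + 9*L
O(I) = -27/2 (O(I) = -3 + ((18 + 9*(-4)) - 3)/2 = -3 + ((18 - 36) - 3)/2 = -3 + (-18 - 3)/2 = -3 + (1/2)*(-21) = -3 - 21/2 = -27/2)
t(-37)*(-170 + O(1)) = (18/(-37))*(-170 - 27/2) = (18*(-1/37))*(-367/2) = -18/37*(-367/2) = 3303/37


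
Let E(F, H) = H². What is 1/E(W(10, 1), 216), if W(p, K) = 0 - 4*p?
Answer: 1/46656 ≈ 2.1433e-5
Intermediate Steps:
W(p, K) = -4*p
1/E(W(10, 1), 216) = 1/(216²) = 1/46656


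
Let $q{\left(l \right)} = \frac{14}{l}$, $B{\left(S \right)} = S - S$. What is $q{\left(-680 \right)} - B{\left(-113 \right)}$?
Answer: $- \frac{7}{340} \approx -0.020588$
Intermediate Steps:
$B{\left(S \right)} = 0$
$q{\left(-680 \right)} - B{\left(-113 \right)} = \frac{14}{-680} - 0 = 14 \left(- \frac{1}{680}\right) + 0 = - \frac{7}{340} + 0 = - \frac{7}{340}$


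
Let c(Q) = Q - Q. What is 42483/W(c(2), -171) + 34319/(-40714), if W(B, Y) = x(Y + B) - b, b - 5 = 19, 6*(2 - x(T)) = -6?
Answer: -82398741/40714 ≈ -2023.8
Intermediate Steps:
x(T) = 3 (x(T) = 2 - 1/6*(-6) = 2 + 1 = 3)
c(Q) = 0
b = 24 (b = 5 + 19 = 24)
W(B, Y) = -21 (W(B, Y) = 3 - 1*24 = 3 - 24 = -21)
42483/W(c(2), -171) + 34319/(-40714) = 42483/(-21) + 34319/(-40714) = 42483*(-1/21) + 34319*(-1/40714) = -2023 - 34319/40714 = -82398741/40714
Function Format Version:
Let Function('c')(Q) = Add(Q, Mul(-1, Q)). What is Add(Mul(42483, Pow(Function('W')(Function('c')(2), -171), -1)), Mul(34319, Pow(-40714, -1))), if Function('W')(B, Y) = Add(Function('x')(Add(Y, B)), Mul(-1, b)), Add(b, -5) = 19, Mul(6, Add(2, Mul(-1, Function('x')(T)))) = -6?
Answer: Rational(-82398741, 40714) ≈ -2023.8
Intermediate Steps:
Function('x')(T) = 3 (Function('x')(T) = Add(2, Mul(Rational(-1, 6), -6)) = Add(2, 1) = 3)
Function('c')(Q) = 0
b = 24 (b = Add(5, 19) = 24)
Function('W')(B, Y) = -21 (Function('W')(B, Y) = Add(3, Mul(-1, 24)) = Add(3, -24) = -21)
Add(Mul(42483, Pow(Function('W')(Function('c')(2), -171), -1)), Mul(34319, Pow(-40714, -1))) = Add(Mul(42483, Pow(-21, -1)), Mul(34319, Pow(-40714, -1))) = Add(Mul(42483, Rational(-1, 21)), Mul(34319, Rational(-1, 40714))) = Add(-2023, Rational(-34319, 40714)) = Rational(-82398741, 40714)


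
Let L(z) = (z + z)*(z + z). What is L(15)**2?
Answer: 810000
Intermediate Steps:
L(z) = 4*z**2 (L(z) = (2*z)*(2*z) = 4*z**2)
L(15)**2 = (4*15**2)**2 = (4*225)**2 = 900**2 = 810000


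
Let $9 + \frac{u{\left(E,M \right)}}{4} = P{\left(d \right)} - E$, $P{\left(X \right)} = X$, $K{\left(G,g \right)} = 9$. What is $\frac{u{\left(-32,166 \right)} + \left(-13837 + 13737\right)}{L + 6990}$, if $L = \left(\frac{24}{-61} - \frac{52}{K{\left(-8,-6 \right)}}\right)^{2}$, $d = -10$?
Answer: $- \frac{7233624}{1059135767} \approx -0.0068297$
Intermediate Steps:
$u{\left(E,M \right)} = -76 - 4 E$ ($u{\left(E,M \right)} = -36 + 4 \left(-10 - E\right) = -36 - \left(40 + 4 E\right) = -76 - 4 E$)
$L = \frac{11478544}{301401}$ ($L = \left(\frac{24}{-61} - \frac{52}{9}\right)^{2} = \left(24 \left(- \frac{1}{61}\right) - \frac{52}{9}\right)^{2} = \left(- \frac{24}{61} - \frac{52}{9}\right)^{2} = \left(- \frac{3388}{549}\right)^{2} = \frac{11478544}{301401} \approx 38.084$)
$\frac{u{\left(-32,166 \right)} + \left(-13837 + 13737\right)}{L + 6990} = \frac{\left(-76 - -128\right) + \left(-13837 + 13737\right)}{\frac{11478544}{301401} + 6990} = \frac{\left(-76 + 128\right) - 100}{\frac{2118271534}{301401}} = \left(52 - 100\right) \frac{301401}{2118271534} = \left(-48\right) \frac{301401}{2118271534} = - \frac{7233624}{1059135767}$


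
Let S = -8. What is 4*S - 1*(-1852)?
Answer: 1820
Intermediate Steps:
4*S - 1*(-1852) = 4*(-8) - 1*(-1852) = -32 + 1852 = 1820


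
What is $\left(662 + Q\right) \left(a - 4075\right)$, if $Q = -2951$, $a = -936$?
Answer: $11470179$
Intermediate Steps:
$\left(662 + Q\right) \left(a - 4075\right) = \left(662 - 2951\right) \left(-936 - 4075\right) = \left(-2289\right) \left(-5011\right) = 11470179$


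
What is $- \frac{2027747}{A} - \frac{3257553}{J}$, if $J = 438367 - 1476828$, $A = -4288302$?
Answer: $\frac{16075107222373}{4453234383222} \approx 3.6098$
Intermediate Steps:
$J = -1038461$ ($J = 438367 - 1476828 = -1038461$)
$- \frac{2027747}{A} - \frac{3257553}{J} = - \frac{2027747}{-4288302} - \frac{3257553}{-1038461} = \left(-2027747\right) \left(- \frac{1}{4288302}\right) - - \frac{3257553}{1038461} = \frac{2027747}{4288302} + \frac{3257553}{1038461} = \frac{16075107222373}{4453234383222}$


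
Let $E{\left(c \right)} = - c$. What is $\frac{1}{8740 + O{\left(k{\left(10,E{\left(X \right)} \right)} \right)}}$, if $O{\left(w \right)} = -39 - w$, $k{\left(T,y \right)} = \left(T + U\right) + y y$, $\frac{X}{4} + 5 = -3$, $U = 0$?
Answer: $\frac{1}{7667} \approx 0.00013043$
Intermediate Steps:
$X = -32$ ($X = -20 + 4 \left(-3\right) = -20 - 12 = -32$)
$k{\left(T,y \right)} = T + y^{2}$ ($k{\left(T,y \right)} = \left(T + 0\right) + y y = T + y^{2}$)
$\frac{1}{8740 + O{\left(k{\left(10,E{\left(X \right)} \right)} \right)}} = \frac{1}{8740 - \left(49 + \left(\left(-1\right) \left(-32\right)\right)^{2}\right)} = \frac{1}{8740 - 1073} = \frac{1}{7667}$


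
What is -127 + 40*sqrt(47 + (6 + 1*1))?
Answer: -127 + 120*sqrt(6) ≈ 166.94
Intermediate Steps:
-127 + 40*sqrt(47 + (6 + 1*1)) = -127 + 40*sqrt(47 + (6 + 1)) = -127 + 40*sqrt(47 + 7) = -127 + 40*sqrt(54) = -127 + 40*(3*sqrt(6)) = -127 + 120*sqrt(6)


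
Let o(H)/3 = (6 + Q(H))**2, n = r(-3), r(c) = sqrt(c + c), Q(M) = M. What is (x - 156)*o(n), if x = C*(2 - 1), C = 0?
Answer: -14040 - 5616*I*sqrt(6) ≈ -14040.0 - 13756.0*I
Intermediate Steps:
r(c) = sqrt(2)*sqrt(c) (r(c) = sqrt(2*c) = sqrt(2)*sqrt(c))
n = I*sqrt(6) (n = sqrt(2)*sqrt(-3) = sqrt(2)*(I*sqrt(3)) = I*sqrt(6) ≈ 2.4495*I)
o(H) = 3*(6 + H)**2
x = 0 (x = 0*(2 - 1) = 0*1 = 0)
(x - 156)*o(n) = (0 - 156)*(3*(6 + I*sqrt(6))**2) = -468*(6 + I*sqrt(6))**2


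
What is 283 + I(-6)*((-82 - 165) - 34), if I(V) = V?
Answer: 1969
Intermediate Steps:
283 + I(-6)*((-82 - 165) - 34) = 283 - 6*((-82 - 165) - 34) = 283 - 6*(-247 - 34) = 283 - 6*(-281) = 283 + 1686 = 1969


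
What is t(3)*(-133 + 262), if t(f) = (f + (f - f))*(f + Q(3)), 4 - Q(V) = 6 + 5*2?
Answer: -3483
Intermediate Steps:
Q(V) = -12 (Q(V) = 4 - (6 + 5*2) = 4 - (6 + 10) = 4 - 1*16 = 4 - 16 = -12)
t(f) = f*(-12 + f) (t(f) = (f + (f - f))*(f - 12) = (f + 0)*(-12 + f) = f*(-12 + f))
t(3)*(-133 + 262) = (3*(-12 + 3))*(-133 + 262) = (3*(-9))*129 = -27*129 = -3483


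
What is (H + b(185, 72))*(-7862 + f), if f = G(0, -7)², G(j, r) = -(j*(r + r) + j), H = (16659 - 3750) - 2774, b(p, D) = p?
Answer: -81135840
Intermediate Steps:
H = 10135 (H = 12909 - 2774 = 10135)
G(j, r) = -j - 2*j*r (G(j, r) = -(j*(2*r) + j) = -(2*j*r + j) = -(j + 2*j*r) = -j - 2*j*r)
f = 0 (f = (-1*0*(1 + 2*(-7)))² = (-1*0*(1 - 14))² = (-1*0*(-13))² = 0² = 0)
(H + b(185, 72))*(-7862 + f) = (10135 + 185)*(-7862 + 0) = 10320*(-7862) = -81135840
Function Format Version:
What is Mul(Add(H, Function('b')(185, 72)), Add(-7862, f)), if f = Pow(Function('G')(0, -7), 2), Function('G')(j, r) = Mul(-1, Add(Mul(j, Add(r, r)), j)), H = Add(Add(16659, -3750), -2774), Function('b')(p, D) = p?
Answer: -81135840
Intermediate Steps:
H = 10135 (H = Add(12909, -2774) = 10135)
Function('G')(j, r) = Add(Mul(-1, j), Mul(-2, j, r)) (Function('G')(j, r) = Mul(-1, Add(Mul(j, Mul(2, r)), j)) = Mul(-1, Add(Mul(2, j, r), j)) = Mul(-1, Add(j, Mul(2, j, r))) = Add(Mul(-1, j), Mul(-2, j, r)))
f = 0 (f = Pow(Mul(-1, 0, Add(1, Mul(2, -7))), 2) = Pow(Mul(-1, 0, Add(1, -14)), 2) = Pow(Mul(-1, 0, -13), 2) = Pow(0, 2) = 0)
Mul(Add(H, Function('b')(185, 72)), Add(-7862, f)) = Mul(Add(10135, 185), Add(-7862, 0)) = Mul(10320, -7862) = -81135840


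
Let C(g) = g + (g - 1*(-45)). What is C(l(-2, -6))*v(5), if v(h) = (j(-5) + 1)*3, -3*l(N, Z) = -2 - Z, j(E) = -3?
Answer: -254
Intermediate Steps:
l(N, Z) = ⅔ + Z/3 (l(N, Z) = -(-2 - Z)/3 = ⅔ + Z/3)
C(g) = 45 + 2*g (C(g) = g + (g + 45) = g + (45 + g) = 45 + 2*g)
v(h) = -6 (v(h) = (-3 + 1)*3 = -2*3 = -6)
C(l(-2, -6))*v(5) = (45 + 2*(⅔ + (⅓)*(-6)))*(-6) = (45 + 2*(⅔ - 2))*(-6) = (45 + 2*(-4/3))*(-6) = (45 - 8/3)*(-6) = (127/3)*(-6) = -254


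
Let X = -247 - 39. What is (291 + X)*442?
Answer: 2210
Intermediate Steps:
X = -286
(291 + X)*442 = (291 - 286)*442 = 5*442 = 2210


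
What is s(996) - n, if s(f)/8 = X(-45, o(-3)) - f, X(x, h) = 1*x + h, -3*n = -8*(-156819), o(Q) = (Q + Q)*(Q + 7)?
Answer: 409664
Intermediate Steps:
o(Q) = 2*Q*(7 + Q) (o(Q) = (2*Q)*(7 + Q) = 2*Q*(7 + Q))
n = -418184 (n = -(-8)*(-156819)/3 = -⅓*1254552 = -418184)
X(x, h) = h + x (X(x, h) = x + h = h + x)
s(f) = -552 - 8*f (s(f) = 8*((2*(-3)*(7 - 3) - 45) - f) = 8*((2*(-3)*4 - 45) - f) = 8*((-24 - 45) - f) = 8*(-69 - f) = -552 - 8*f)
s(996) - n = (-552 - 8*996) - 1*(-418184) = (-552 - 7968) + 418184 = -8520 + 418184 = 409664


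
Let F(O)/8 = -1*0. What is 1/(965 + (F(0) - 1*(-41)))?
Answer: 1/1006 ≈ 0.00099404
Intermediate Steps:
F(O) = 0 (F(O) = 8*(-1*0) = 8*0 = 0)
1/(965 + (F(0) - 1*(-41))) = 1/(965 + (0 - 1*(-41))) = 1/(965 + (0 + 41)) = 1/(965 + 41) = 1/1006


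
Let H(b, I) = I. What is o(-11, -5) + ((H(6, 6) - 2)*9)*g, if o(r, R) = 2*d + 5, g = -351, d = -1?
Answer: -12633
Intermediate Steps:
o(r, R) = 3 (o(r, R) = 2*(-1) + 5 = -2 + 5 = 3)
o(-11, -5) + ((H(6, 6) - 2)*9)*g = 3 + ((6 - 2)*9)*(-351) = 3 + (4*9)*(-351) = 3 + 36*(-351) = 3 - 12636 = -12633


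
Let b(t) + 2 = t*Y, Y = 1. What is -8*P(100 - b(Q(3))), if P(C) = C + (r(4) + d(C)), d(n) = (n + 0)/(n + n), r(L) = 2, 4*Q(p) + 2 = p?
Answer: -834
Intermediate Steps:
Q(p) = -½ + p/4
d(n) = ½ (d(n) = n/((2*n)) = n*(1/(2*n)) = ½)
b(t) = -2 + t (b(t) = -2 + t*1 = -2 + t)
P(C) = 5/2 + C (P(C) = C + (2 + ½) = C + 5/2 = 5/2 + C)
-8*P(100 - b(Q(3))) = -8*(5/2 + (100 - (-2 + (-½ + (¼)*3)))) = -8*(5/2 + (100 - (-2 + (-½ + ¾)))) = -8*(5/2 + (100 - (-2 + ¼))) = -8*(5/2 + (100 - 1*(-7/4))) = -8*(5/2 + (100 + 7/4)) = -8*(5/2 + 407/4) = -8*417/4 = -834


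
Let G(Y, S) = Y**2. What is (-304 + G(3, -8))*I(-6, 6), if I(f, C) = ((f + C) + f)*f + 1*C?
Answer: -12390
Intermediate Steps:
I(f, C) = C + f*(C + 2*f) (I(f, C) = ((C + f) + f)*f + C = (C + 2*f)*f + C = f*(C + 2*f) + C = C + f*(C + 2*f))
(-304 + G(3, -8))*I(-6, 6) = (-304 + 3**2)*(6 + 2*(-6)**2 + 6*(-6)) = (-304 + 9)*(6 + 2*36 - 36) = -295*(6 + 72 - 36) = -295*42 = -12390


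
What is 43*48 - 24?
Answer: 2040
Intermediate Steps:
43*48 - 24 = 2064 - 24 = 2040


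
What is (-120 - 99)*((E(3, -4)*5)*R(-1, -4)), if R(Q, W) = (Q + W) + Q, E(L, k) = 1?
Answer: 6570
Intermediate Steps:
R(Q, W) = W + 2*Q
(-120 - 99)*((E(3, -4)*5)*R(-1, -4)) = (-120 - 99)*((1*5)*(-4 + 2*(-1))) = -1095*(-4 - 2) = -1095*(-6) = -219*(-30) = 6570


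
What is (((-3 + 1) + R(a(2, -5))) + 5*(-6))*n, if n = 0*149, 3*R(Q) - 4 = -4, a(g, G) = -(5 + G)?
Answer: 0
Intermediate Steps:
a(g, G) = -5 - G
R(Q) = 0 (R(Q) = 4/3 + (⅓)*(-4) = 4/3 - 4/3 = 0)
n = 0
(((-3 + 1) + R(a(2, -5))) + 5*(-6))*n = (((-3 + 1) + 0) + 5*(-6))*0 = ((-2 + 0) - 30)*0 = (-2 - 30)*0 = -32*0 = 0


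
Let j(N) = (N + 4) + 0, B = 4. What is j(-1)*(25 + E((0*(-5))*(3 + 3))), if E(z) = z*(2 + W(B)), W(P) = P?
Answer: 75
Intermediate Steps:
E(z) = 6*z (E(z) = z*(2 + 4) = z*6 = 6*z)
j(N) = 4 + N (j(N) = (4 + N) + 0 = 4 + N)
j(-1)*(25 + E((0*(-5))*(3 + 3))) = (4 - 1)*(25 + 6*((0*(-5))*(3 + 3))) = 3*(25 + 6*(0*6)) = 3*(25 + 6*0) = 3*(25 + 0) = 3*25 = 75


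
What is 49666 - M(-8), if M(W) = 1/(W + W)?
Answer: 794657/16 ≈ 49666.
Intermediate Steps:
M(W) = 1/(2*W)
49666 - M(-8) = 49666 - 1/(2*(-8)) = 49666 - (-1)/(2*8) = 49666 - 1*(-1/16) = 49666 + 1/16 = 794657/16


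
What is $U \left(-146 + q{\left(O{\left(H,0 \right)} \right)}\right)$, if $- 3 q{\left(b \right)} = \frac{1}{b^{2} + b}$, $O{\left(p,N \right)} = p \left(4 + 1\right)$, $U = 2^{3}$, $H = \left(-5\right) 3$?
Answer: $- \frac{9723604}{8325} \approx -1168.0$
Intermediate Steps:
$H = -15$
$U = 8$
$O{\left(p,N \right)} = 5 p$ ($O{\left(p,N \right)} = p 5 = 5 p$)
$q{\left(b \right)} = - \frac{1}{3 \left(b + b^{2}\right)}$ ($q{\left(b \right)} = - \frac{1}{3 \left(b^{2} + b\right)} = - \frac{1}{3 \left(b + b^{2}\right)}$)
$U \left(-146 + q{\left(O{\left(H,0 \right)} \right)}\right) = 8 \left(-146 - \frac{1}{3 \cdot 5 \left(-15\right) \left(1 + 5 \left(-15\right)\right)}\right) = 8 \left(-146 - \frac{1}{3 \left(-75\right) \left(1 - 75\right)}\right) = 8 \left(-146 - - \frac{1}{225 \left(-74\right)}\right) = 8 \left(-146 - \left(- \frac{1}{225}\right) \left(- \frac{1}{74}\right)\right) = 8 \left(-146 - \frac{1}{16650}\right) = 8 \left(- \frac{2430901}{16650}\right) = - \frac{9723604}{8325}$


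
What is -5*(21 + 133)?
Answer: -770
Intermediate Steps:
-5*(21 + 133) = -5*154 = -770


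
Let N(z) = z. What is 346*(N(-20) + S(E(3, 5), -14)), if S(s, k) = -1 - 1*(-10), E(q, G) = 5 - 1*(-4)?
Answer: -3806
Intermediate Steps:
E(q, G) = 9 (E(q, G) = 5 + 4 = 9)
S(s, k) = 9 (S(s, k) = -1 + 10 = 9)
346*(N(-20) + S(E(3, 5), -14)) = 346*(-20 + 9) = 346*(-11) = -3806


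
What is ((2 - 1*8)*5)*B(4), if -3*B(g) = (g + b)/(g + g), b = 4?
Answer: 10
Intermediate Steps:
B(g) = -(4 + g)/(6*g) (B(g) = -(g + 4)/(3*(g + g)) = -(4 + g)/(3*(2*g)) = -(4 + g)*1/(2*g)/3 = -(4 + g)/(6*g))
((2 - 1*8)*5)*B(4) = ((2 - 1*8)*5)*((⅙)*(-4 - 1*4)/4) = ((2 - 8)*5)*((⅙)*(¼)*(-4 - 4)) = (-6*5)*((⅙)*(¼)*(-8)) = -30*(-⅓) = 10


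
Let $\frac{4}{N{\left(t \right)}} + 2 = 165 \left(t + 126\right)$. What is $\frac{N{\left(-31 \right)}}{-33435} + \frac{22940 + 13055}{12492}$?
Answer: $\frac{2095815888473}{727349135940} \approx 2.8814$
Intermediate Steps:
$N{\left(t \right)} = \frac{4}{20788 + 165 t}$ ($N{\left(t \right)} = \frac{4}{-2 + 165 \left(t + 126\right)} = \frac{4}{-2 + 165 \left(126 + t\right)} = \frac{4}{-2 + \left(20790 + 165 t\right)} = \frac{4}{20788 + 165 t}$)
$\frac{N{\left(-31 \right)}}{-33435} + \frac{22940 + 13055}{12492} = \frac{4 \frac{1}{20788 + 165 \left(-31\right)}}{-33435} + \frac{22940 + 13055}{12492} = \frac{4}{20788 - 5115} \left(- \frac{1}{33435}\right) + 35995 \cdot \frac{1}{12492} = \frac{4}{15673} \left(- \frac{1}{33435}\right) + \frac{35995}{12492} = - \frac{4}{524026755} + \frac{35995}{12492} = \frac{2095815888473}{727349135940}$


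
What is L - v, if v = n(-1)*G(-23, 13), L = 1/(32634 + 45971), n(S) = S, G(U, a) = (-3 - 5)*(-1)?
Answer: 628841/78605 ≈ 8.0000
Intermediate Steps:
G(U, a) = 8 (G(U, a) = -8*(-1) = 8)
L = 1/78605 ≈ 1.2722e-5
v = -8 (v = -1*8 = -8)
L - v = 1/78605 - 1*(-8) = 1/78605 + 8 = 628841/78605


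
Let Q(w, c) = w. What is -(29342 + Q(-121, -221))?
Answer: -29221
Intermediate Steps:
-(29342 + Q(-121, -221)) = -(29342 - 121) = -1*29221 = -29221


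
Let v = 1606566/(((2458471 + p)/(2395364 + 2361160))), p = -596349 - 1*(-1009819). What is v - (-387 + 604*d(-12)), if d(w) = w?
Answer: 7663597006119/2871941 ≈ 2.6684e+6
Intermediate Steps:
p = 413470 (p = -596349 + 1009819 = 413470)
v = 7641669736584/2871941 (v = 1606566/(((2458471 + 413470)/(2395364 + 2361160))) = 1606566/((2871941/4756524)) = 1606566/((2871941*(1/4756524))) = 1606566/(2871941/4756524) = 1606566*(4756524/2871941) = 7641669736584/2871941 ≈ 2.6608e+6)
v - (-387 + 604*d(-12)) = 7641669736584/2871941 - (-387 + 604*(-12)) = 7641669736584/2871941 - (-387 - 7248) = 7641669736584/2871941 - 1*(-7635) = 7641669736584/2871941 + 7635 = 7663597006119/2871941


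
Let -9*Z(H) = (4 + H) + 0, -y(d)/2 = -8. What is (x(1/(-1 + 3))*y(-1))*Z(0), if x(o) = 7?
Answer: -448/9 ≈ -49.778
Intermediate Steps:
y(d) = 16 (y(d) = -2*(-8) = 16)
Z(H) = -4/9 - H/9 (Z(H) = -((4 + H) + 0)/9 = -(4 + H)/9 = -4/9 - H/9)
(x(1/(-1 + 3))*y(-1))*Z(0) = (7*16)*(-4/9 - ⅑*0) = 112*(-4/9 + 0) = 112*(-4/9) = -448/9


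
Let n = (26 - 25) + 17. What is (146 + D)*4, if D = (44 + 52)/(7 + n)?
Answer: 14984/25 ≈ 599.36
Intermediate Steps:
n = 18 (n = 1 + 17 = 18)
D = 96/25 (D = (44 + 52)/(7 + 18) = 96/25 ≈ 3.8400)
(146 + D)*4 = (146 + 96/25)*4 = (3746/25)*4 = 14984/25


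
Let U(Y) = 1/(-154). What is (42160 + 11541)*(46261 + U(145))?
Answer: 382576288293/154 ≈ 2.4843e+9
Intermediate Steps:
U(Y) = -1/154
(42160 + 11541)*(46261 + U(145)) = (42160 + 11541)*(46261 - 1/154) = 53701*(7124193/154) = 382576288293/154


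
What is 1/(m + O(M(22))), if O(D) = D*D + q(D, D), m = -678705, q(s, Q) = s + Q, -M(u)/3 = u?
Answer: -1/674481 ≈ -1.4826e-6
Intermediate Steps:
M(u) = -3*u
q(s, Q) = Q + s
O(D) = D² + 2*D (O(D) = D*D + (D + D) = D² + 2*D)
1/(m + O(M(22))) = 1/(-678705 + (-3*22)*(2 - 3*22)) = 1/(-678705 - 66*(2 - 66)) = 1/(-678705 - 66*(-64)) = 1/(-678705 + 4224) = 1/(-674481) = -1/674481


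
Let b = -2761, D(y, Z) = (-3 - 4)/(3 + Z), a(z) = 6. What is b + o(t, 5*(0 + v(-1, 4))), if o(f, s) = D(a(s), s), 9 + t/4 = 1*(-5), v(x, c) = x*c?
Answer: -46930/17 ≈ -2760.6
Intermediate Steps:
v(x, c) = c*x
D(y, Z) = -7/(3 + Z)
t = -56 (t = -36 + 4*(1*(-5)) = -36 + 4*(-5) = -36 - 20 = -56)
o(f, s) = -7/(3 + s)
b + o(t, 5*(0 + v(-1, 4))) = -2761 - 7/(3 + 5*(0 + 4*(-1))) = -2761 - 7/(3 + 5*(0 - 4)) = -2761 - 7/(3 + 5*(-4)) = -2761 - 7/(3 - 20) = -2761 - 7/(-17) = -2761 - 7*(-1/17) = -2761 + 7/17 = -46930/17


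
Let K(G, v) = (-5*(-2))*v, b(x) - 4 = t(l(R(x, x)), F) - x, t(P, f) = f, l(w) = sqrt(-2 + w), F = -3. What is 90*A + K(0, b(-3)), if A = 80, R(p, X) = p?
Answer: 7240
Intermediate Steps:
b(x) = 1 - x (b(x) = 4 + (-3 - x) = 1 - x)
K(G, v) = 10*v
90*A + K(0, b(-3)) = 90*80 + 10*(1 - 1*(-3)) = 7200 + 10*(1 + 3) = 7200 + 10*4 = 7200 + 40 = 7240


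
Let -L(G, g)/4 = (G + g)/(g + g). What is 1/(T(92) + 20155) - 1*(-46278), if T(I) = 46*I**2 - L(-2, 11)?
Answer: 208459574957/4504507 ≈ 46278.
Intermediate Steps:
L(G, g) = -2*(G + g)/g (L(G, g) = -4*(G + g)/(g + g) = -4*(G + g)/(2*g) = -4*(G + g)*1/(2*g) = -2*(G + g)/g)
T(I) = 18/11 + 46*I**2 (T(I) = 46*I**2 - (-2 - 2*(-2)/11) = 46*I**2 - (-2 - 2*(-2)*1/11) = 46*I**2 - (-2 + 4/11) = 46*I**2 - 1*(-18/11) = 46*I**2 + 18/11 = 18/11 + 46*I**2)
1/(T(92) + 20155) - 1*(-46278) = 1/((18/11 + 46*92**2) + 20155) - 1*(-46278) = 1/((18/11 + 46*8464) + 20155) + 46278 = 1/((18/11 + 389344) + 20155) + 46278 = 1/(4282802/11 + 20155) + 46278 = 1/(4504507/11) + 46278 = 11/4504507 + 46278 = 208459574957/4504507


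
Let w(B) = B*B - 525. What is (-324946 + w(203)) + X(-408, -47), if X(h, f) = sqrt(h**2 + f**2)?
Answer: -284262 + sqrt(168673) ≈ -2.8385e+5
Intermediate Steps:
w(B) = -525 + B**2 (w(B) = B**2 - 525 = -525 + B**2)
X(h, f) = sqrt(f**2 + h**2)
(-324946 + w(203)) + X(-408, -47) = (-324946 + (-525 + 203**2)) + sqrt((-47)**2 + (-408)**2) = (-324946 + (-525 + 41209)) + sqrt(2209 + 166464) = (-324946 + 40684) + sqrt(168673) = -284262 + sqrt(168673)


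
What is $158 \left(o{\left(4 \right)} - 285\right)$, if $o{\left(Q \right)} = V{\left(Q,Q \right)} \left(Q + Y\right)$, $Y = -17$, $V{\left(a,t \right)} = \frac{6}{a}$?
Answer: $-48111$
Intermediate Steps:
$o{\left(Q \right)} = \frac{6 \left(-17 + Q\right)}{Q}$ ($o{\left(Q \right)} = \frac{6}{Q} \left(Q - 17\right) = \frac{6}{Q} \left(-17 + Q\right) = \frac{6 \left(-17 + Q\right)}{Q}$)
$158 \left(o{\left(4 \right)} - 285\right) = 158 \left(\left(6 - \frac{102}{4}\right) - 285\right) = 158 \left(\left(6 - \frac{51}{2}\right) - 285\right) = 158 \left(- \frac{39}{2} - 285\right) = 158 \left(- \frac{609}{2}\right) = -48111$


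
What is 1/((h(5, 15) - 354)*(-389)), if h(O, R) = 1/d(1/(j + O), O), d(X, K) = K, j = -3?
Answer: 5/688141 ≈ 7.2660e-6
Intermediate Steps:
h(O, R) = 1/O
1/((h(5, 15) - 354)*(-389)) = 1/((1/5 - 354)*(-389)) = 1/((⅕ - 354)*(-389)) = 1/(-1769/5*(-389)) = 1/(688141/5) = 5/688141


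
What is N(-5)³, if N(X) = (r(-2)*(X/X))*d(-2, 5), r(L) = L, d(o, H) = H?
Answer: -1000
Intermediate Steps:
N(X) = -10 (N(X) = -2*X/X*5 = -2*1*5 = -2*5 = -10)
N(-5)³ = (-10)³ = -1000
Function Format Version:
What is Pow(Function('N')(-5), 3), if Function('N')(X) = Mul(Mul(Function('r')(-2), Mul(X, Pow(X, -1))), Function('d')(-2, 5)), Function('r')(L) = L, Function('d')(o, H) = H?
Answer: -1000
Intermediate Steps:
Function('N')(X) = -10 (Function('N')(X) = Mul(Mul(-2, Mul(X, Pow(X, -1))), 5) = Mul(Mul(-2, 1), 5) = Mul(-2, 5) = -10)
Pow(Function('N')(-5), 3) = Pow(-10, 3) = -1000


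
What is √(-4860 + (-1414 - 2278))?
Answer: 2*I*√2138 ≈ 92.477*I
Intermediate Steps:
√(-4860 + (-1414 - 2278)) = √(-4860 - 3692) = √(-8552) = 2*I*√2138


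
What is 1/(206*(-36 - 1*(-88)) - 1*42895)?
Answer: -1/32183 ≈ -3.1072e-5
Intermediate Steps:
1/(206*(-36 - 1*(-88)) - 1*42895) = 1/(206*(-36 + 88) - 42895) = 1/(206*52 - 42895) = 1/(10712 - 42895) = 1/(-32183) = -1/32183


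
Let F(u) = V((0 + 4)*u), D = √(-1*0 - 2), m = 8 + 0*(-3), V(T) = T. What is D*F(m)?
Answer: 32*I*√2 ≈ 45.255*I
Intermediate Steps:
m = 8 (m = 8 + 0 = 8)
D = I*√2 (D = √(0 - 2) = √(-2) = I*√2 ≈ 1.4142*I)
F(u) = 4*u (F(u) = (0 + 4)*u = 4*u)
D*F(m) = (I*√2)*(4*8) = (I*√2)*32 = 32*I*√2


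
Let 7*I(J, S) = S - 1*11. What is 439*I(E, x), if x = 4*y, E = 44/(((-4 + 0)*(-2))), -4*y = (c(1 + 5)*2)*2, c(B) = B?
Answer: -2195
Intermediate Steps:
y = -6 (y = -(1 + 5)*2*2/4 = -6*2*2/4 = -3*2 = -¼*24 = -6)
E = 11/2 (E = 44/((-4*(-2))) = 44/8 = 44*(⅛) = 11/2 ≈ 5.5000)
x = -24 (x = 4*(-6) = -24)
I(J, S) = -11/7 + S/7 (I(J, S) = (S - 1*11)/7 = (S - 11)/7 = (-11 + S)/7 = -11/7 + S/7)
439*I(E, x) = 439*(-11/7 + (⅐)*(-24)) = 439*(-11/7 - 24/7) = 439*(-5) = -2195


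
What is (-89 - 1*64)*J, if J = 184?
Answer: -28152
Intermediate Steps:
(-89 - 1*64)*J = (-89 - 1*64)*184 = (-89 - 64)*184 = -153*184 = -28152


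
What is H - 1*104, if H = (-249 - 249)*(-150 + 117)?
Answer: 16330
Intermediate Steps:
H = 16434 (H = -498*(-33) = 16434)
H - 1*104 = 16434 - 1*104 = 16434 - 104 = 16330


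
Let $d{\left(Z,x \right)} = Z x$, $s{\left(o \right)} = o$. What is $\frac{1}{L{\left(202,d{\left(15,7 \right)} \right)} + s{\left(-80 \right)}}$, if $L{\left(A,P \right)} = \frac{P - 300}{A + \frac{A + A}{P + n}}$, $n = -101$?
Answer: $- \frac{101}{8145} \approx -0.0124$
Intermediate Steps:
$L{\left(A,P \right)} = \frac{-300 + P}{A + \frac{2 A}{-101 + P}}$ ($L{\left(A,P \right)} = \frac{P - 300}{A + \frac{A + A}{P - 101}} = \frac{-300 + P}{A + \frac{2 A}{-101 + P}}$)
$\frac{1}{L{\left(202,d{\left(15,7 \right)} \right)} + s{\left(-80 \right)}} = \frac{1}{\frac{30300 + \left(15 \cdot 7\right)^{2} - 401 \cdot 15 \cdot 7}{202 \left(-99 + 15 \cdot 7\right)} - 80} = \frac{1}{\frac{30300 + 105^{2} - 42105}{202 \left(-99 + 105\right)} - 80} = \frac{1}{\frac{30300 + 11025 - 42105}{202 \cdot 6} - 80} = \frac{1}{\frac{1}{202} \cdot \frac{1}{6} \left(-780\right) - 80} = \frac{1}{- \frac{65}{101} - 80} = \frac{1}{- \frac{8145}{101}} = - \frac{101}{8145}$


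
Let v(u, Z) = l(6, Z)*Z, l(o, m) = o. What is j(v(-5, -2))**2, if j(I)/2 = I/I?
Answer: 4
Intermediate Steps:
v(u, Z) = 6*Z
j(I) = 2 (j(I) = 2*(I/I) = 2*1 = 2)
j(v(-5, -2))**2 = 2**2 = 4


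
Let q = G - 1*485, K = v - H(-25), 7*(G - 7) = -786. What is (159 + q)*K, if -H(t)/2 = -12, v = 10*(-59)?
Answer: 1853666/7 ≈ 2.6481e+5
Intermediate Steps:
v = -590
H(t) = 24 (H(t) = -2*(-12) = 24)
G = -737/7 (G = 7 + (1/7)*(-786) = 7 - 786/7 = -737/7 ≈ -105.29)
K = -614 (K = -590 - 1*24 = -590 - 24 = -614)
q = -4132/7 (q = -737/7 - 1*485 = -737/7 - 485 = -4132/7 ≈ -590.29)
(159 + q)*K = (159 - 4132/7)*(-614) = -3019/7*(-614) = 1853666/7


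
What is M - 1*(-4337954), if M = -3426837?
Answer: 911117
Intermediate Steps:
M - 1*(-4337954) = -3426837 - 1*(-4337954) = -3426837 + 4337954 = 911117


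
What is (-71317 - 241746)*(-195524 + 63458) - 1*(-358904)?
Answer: 41345337062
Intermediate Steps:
(-71317 - 241746)*(-195524 + 63458) - 1*(-358904) = -313063*(-132066) + 358904 = 41344978158 + 358904 = 41345337062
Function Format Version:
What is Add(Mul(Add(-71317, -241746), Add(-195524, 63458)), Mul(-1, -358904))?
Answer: 41345337062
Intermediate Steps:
Add(Mul(Add(-71317, -241746), Add(-195524, 63458)), Mul(-1, -358904)) = Add(Mul(-313063, -132066), 358904) = Add(41344978158, 358904) = 41345337062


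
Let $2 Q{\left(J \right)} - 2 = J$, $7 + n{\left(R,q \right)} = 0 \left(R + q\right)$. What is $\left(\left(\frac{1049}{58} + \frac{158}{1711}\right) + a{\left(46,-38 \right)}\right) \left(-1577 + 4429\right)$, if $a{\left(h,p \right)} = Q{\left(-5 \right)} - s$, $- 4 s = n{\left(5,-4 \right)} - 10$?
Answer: $\frac{60648493}{1711} \approx 35446.0$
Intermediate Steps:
$n{\left(R,q \right)} = -7$ ($n{\left(R,q \right)} = -7 + 0 \left(R + q\right) = -7 + 0 = -7$)
$Q{\left(J \right)} = 1 + \frac{J}{2}$
$s = \frac{17}{4}$ ($s = - \frac{-7 - 10}{4} = \left(- \frac{1}{4}\right) \left(-17\right) = \frac{17}{4} \approx 4.25$)
$a{\left(h,p \right)} = - \frac{23}{4}$ ($a{\left(h,p \right)} = \left(1 + \frac{1}{2} \left(-5\right)\right) - \frac{17}{4} = \left(1 - \frac{5}{2}\right) - \frac{17}{4} = - \frac{3}{2} - \frac{17}{4} = - \frac{23}{4}$)
$\left(\left(\frac{1049}{58} + \frac{158}{1711}\right) + a{\left(46,-38 \right)}\right) \left(-1577 + 4429\right) = \left(\left(\frac{1049}{58} + \frac{158}{1711}\right) - \frac{23}{4}\right) \left(-1577 + 4429\right) = \left(\left(1049 \cdot \frac{1}{58} + 158 \cdot \frac{1}{1711}\right) - \frac{23}{4}\right) 2852 = \left(\left(\frac{1049}{58} + \frac{158}{1711}\right) - \frac{23}{4}\right) 2852 = \left(\frac{62207}{3422} - \frac{23}{4}\right) 2852 = \frac{85061}{6844} \cdot 2852 = \frac{60648493}{1711}$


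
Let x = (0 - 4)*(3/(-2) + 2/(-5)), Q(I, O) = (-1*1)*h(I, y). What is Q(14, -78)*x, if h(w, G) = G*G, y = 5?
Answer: -190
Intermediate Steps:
h(w, G) = G²
Q(I, O) = -25 (Q(I, O) = -1*1*5² = -1*25 = -25)
x = 38/5 (x = -4*(3*(-½) + 2*(-⅕)) = -4*(-3/2 - ⅖) = -4*(-19/10) = 38/5 ≈ 7.6000)
Q(14, -78)*x = -25*38/5 = -190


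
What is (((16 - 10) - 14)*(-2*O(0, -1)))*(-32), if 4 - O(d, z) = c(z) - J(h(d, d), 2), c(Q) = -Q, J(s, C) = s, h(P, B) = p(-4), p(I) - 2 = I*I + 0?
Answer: -10752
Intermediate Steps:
p(I) = 2 + I**2 (p(I) = 2 + (I*I + 0) = 2 + (I**2 + 0) = 2 + I**2)
h(P, B) = 18 (h(P, B) = 2 + (-4)**2 = 2 + 16 = 18)
O(d, z) = 22 + z (O(d, z) = 4 - (-z - 1*18) = 4 - (-z - 18) = 4 - (-18 - z) = 4 + (18 + z) = 22 + z)
(((16 - 10) - 14)*(-2*O(0, -1)))*(-32) = (((16 - 10) - 14)*(-2*(22 - 1)))*(-32) = ((6 - 14)*(-2*21))*(-32) = -8*(-42)*(-32) = 336*(-32) = -10752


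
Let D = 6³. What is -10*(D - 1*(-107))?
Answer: -3230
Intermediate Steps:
D = 216
-10*(D - 1*(-107)) = -10*(216 - 1*(-107)) = -10*(216 + 107) = -10*323 = -3230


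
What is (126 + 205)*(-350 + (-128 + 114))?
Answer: -120484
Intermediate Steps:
(126 + 205)*(-350 + (-128 + 114)) = 331*(-350 - 14) = 331*(-364) = -120484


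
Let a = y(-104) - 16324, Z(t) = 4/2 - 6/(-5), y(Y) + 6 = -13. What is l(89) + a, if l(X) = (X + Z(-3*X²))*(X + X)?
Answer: 343/5 ≈ 68.600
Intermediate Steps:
y(Y) = -19 (y(Y) = -6 - 13 = -19)
Z(t) = 16/5 (Z(t) = 4*(½) - 6*(-⅕) = 2 + 6/5 = 16/5)
l(X) = 2*X*(16/5 + X) (l(X) = (X + 16/5)*(X + X) = (16/5 + X)*(2*X) = 2*X*(16/5 + X))
a = -16343 (a = -19 - 16324 = -16343)
l(89) + a = (⅖)*89*(16 + 5*89) - 16343 = (⅖)*89*(16 + 445) - 16343 = (⅖)*89*461 - 16343 = 82058/5 - 16343 = 343/5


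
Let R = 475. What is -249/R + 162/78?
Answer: 9588/6175 ≈ 1.5527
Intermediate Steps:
-249/R + 162/78 = -249/475 + 162/78 = -249*1/475 + 162*(1/78) = -249/475 + 27/13 = 9588/6175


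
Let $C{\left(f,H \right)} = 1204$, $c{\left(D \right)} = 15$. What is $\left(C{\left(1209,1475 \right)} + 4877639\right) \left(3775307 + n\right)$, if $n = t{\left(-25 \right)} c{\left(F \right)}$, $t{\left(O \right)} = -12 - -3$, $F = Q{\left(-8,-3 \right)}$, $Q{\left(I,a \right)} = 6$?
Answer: $18418471485996$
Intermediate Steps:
$F = 6$
$t{\left(O \right)} = -9$ ($t{\left(O \right)} = -12 + 3 = -9$)
$n = -135$ ($n = \left(-9\right) 15 = -135$)
$\left(C{\left(1209,1475 \right)} + 4877639\right) \left(3775307 + n\right) = \left(1204 + 4877639\right) \left(3775307 - 135\right) = 4878843 \cdot 3775172 = 18418471485996$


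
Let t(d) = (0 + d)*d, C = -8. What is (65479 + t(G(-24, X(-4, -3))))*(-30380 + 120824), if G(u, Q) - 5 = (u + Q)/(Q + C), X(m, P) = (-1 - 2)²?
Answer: 5931227076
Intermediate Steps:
X(m, P) = 9 (X(m, P) = (-3)² = 9)
G(u, Q) = 5 + (Q + u)/(-8 + Q) (G(u, Q) = 5 + (u + Q)/(Q - 8) = 5 + (Q + u)/(-8 + Q))
t(d) = d² (t(d) = d*d = d²)
(65479 + t(G(-24, X(-4, -3))))*(-30380 + 120824) = (65479 + ((-40 - 24 + 6*9)/(-8 + 9))²)*(-30380 + 120824) = (65479 + ((-40 - 24 + 54)/1)²)*90444 = (65479 + (1*(-10))²)*90444 = (65479 + (-10)²)*90444 = (65479 + 100)*90444 = 65579*90444 = 5931227076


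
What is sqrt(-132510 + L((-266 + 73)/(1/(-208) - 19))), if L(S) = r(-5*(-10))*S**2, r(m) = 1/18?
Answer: I*sqrt(18634854820942)/11859 ≈ 364.01*I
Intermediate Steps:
r(m) = 1/18
L(S) = S**2/18
sqrt(-132510 + L((-266 + 73)/(1/(-208) - 19))) = sqrt(-132510 + ((-266 + 73)/(1/(-208) - 19))**2/18) = sqrt(-132510 + (-193/(-1/208 - 19))**2/18) = sqrt(-132510 + (-193/(-3953/208))**2/18) = sqrt(-132510 + (-193*(-208/3953))**2/18) = sqrt(-132510 + (40144/3953)**2/18) = sqrt(-132510 + (1/18)*(1611540736/15626209)) = sqrt(-132510 + 805770368/140635881) = sqrt(-18634854820942/140635881) = I*sqrt(18634854820942)/11859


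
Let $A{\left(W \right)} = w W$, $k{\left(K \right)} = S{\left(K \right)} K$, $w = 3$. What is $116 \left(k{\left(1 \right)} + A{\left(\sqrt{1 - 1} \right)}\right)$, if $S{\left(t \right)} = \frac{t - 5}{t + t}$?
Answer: $-232$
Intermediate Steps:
$S{\left(t \right)} = \frac{-5 + t}{2 t}$
$k{\left(K \right)} = - \frac{5}{2} + \frac{K}{2}$ ($k{\left(K \right)} = \frac{-5 + K}{2 K} K = - \frac{5}{2} + \frac{K}{2}$)
$A{\left(W \right)} = 3 W$
$116 \left(k{\left(1 \right)} + A{\left(\sqrt{1 - 1} \right)}\right) = 116 \left(\left(- \frac{5}{2} + \frac{1}{2} \cdot 1\right) + 3 \sqrt{1 - 1}\right) = 116 \left(\left(- \frac{5}{2} + \frac{1}{2}\right) + 3 \sqrt{0}\right) = 116 \left(-2 + 3 \cdot 0\right) = 116 \left(-2 + 0\right) = 116 \left(-2\right) = -232$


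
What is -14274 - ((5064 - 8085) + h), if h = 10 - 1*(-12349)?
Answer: -23612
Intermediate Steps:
h = 12359 (h = 10 + 12349 = 12359)
-14274 - ((5064 - 8085) + h) = -14274 - ((5064 - 8085) + 12359) = -14274 - (-3021 + 12359) = -14274 - 1*9338 = -14274 - 9338 = -23612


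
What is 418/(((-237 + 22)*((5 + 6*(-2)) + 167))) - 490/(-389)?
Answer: 8346699/6690800 ≈ 1.2475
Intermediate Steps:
418/(((-237 + 22)*((5 + 6*(-2)) + 167))) - 490/(-389) = 418/((-215*((5 - 12) + 167))) - 490*(-1/389) = 418/((-215*(-7 + 167))) + 490/389 = 418/((-215*160)) + 490/389 = 418/(-34400) + 490/389 = 418*(-1/34400) + 490/389 = -209/17200 + 490/389 = 8346699/6690800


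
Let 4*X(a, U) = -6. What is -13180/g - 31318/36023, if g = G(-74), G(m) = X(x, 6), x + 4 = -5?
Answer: 949472326/108069 ≈ 8785.8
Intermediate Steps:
x = -9 (x = -4 - 5 = -9)
X(a, U) = -3/2 (X(a, U) = (¼)*(-6) = -3/2)
G(m) = -3/2
g = -3/2 ≈ -1.5000
-13180/g - 31318/36023 = -13180/(-3/2) - 31318/36023 = -13180*(-⅔) - 31318*1/36023 = 26360/3 - 31318/36023 = 949472326/108069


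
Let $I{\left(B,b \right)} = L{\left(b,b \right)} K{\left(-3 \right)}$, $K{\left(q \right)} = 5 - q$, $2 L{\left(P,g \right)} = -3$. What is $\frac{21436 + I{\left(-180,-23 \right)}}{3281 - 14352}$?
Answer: $- \frac{21424}{11071} \approx -1.9351$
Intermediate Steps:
$L{\left(P,g \right)} = - \frac{3}{2}$ ($L{\left(P,g \right)} = \frac{1}{2} \left(-3\right) = - \frac{3}{2}$)
$I{\left(B,b \right)} = -12$ ($I{\left(B,b \right)} = - \frac{3 \left(5 - -3\right)}{2} = - \frac{3 \left(5 + 3\right)}{2} = \left(- \frac{3}{2}\right) 8 = -12$)
$\frac{21436 + I{\left(-180,-23 \right)}}{3281 - 14352} = \frac{21436 - 12}{3281 - 14352} = \frac{21424}{-11071} = 21424 \left(- \frac{1}{11071}\right) = - \frac{21424}{11071}$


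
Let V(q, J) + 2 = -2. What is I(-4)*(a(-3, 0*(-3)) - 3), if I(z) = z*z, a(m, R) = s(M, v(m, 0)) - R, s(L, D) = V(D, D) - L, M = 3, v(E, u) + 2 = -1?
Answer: -160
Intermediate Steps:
V(q, J) = -4 (V(q, J) = -2 - 2 = -4)
v(E, u) = -3 (v(E, u) = -2 - 1 = -3)
s(L, D) = -4 - L
a(m, R) = -7 - R (a(m, R) = (-4 - 1*3) - R = (-4 - 3) - R = -7 - R)
I(z) = z**2
I(-4)*(a(-3, 0*(-3)) - 3) = (-4)**2*((-7 - 0*(-3)) - 3) = 16*((-7 - 1*0) - 3) = 16*((-7 + 0) - 3) = 16*(-7 - 3) = 16*(-10) = -160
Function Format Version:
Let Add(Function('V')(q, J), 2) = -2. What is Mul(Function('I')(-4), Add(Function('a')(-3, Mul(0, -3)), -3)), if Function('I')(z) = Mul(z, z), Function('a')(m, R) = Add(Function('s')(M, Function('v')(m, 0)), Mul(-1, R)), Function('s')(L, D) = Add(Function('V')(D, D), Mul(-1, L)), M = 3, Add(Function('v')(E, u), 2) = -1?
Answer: -160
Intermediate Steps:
Function('V')(q, J) = -4 (Function('V')(q, J) = Add(-2, -2) = -4)
Function('v')(E, u) = -3 (Function('v')(E, u) = Add(-2, -1) = -3)
Function('s')(L, D) = Add(-4, Mul(-1, L))
Function('a')(m, R) = Add(-7, Mul(-1, R)) (Function('a')(m, R) = Add(Add(-4, Mul(-1, 3)), Mul(-1, R)) = Add(Add(-4, -3), Mul(-1, R)) = Add(-7, Mul(-1, R)))
Function('I')(z) = Pow(z, 2)
Mul(Function('I')(-4), Add(Function('a')(-3, Mul(0, -3)), -3)) = Mul(Pow(-4, 2), Add(Add(-7, Mul(-1, Mul(0, -3))), -3)) = Mul(16, Add(Add(-7, Mul(-1, 0)), -3)) = Mul(16, Add(Add(-7, 0), -3)) = Mul(16, Add(-7, -3)) = Mul(16, -10) = -160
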